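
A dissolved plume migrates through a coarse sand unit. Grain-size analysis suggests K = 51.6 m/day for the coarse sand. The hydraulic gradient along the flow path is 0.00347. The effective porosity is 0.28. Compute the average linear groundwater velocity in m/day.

0.639

Hydraulic gradient i = 0.00347.
Darcy flux q = K · i = 51.60 × 0.003470 = 0.1791 m/day.
Seepage velocity v = q / n_e = 0.1791 / 0.28 = 0.6395 m/day.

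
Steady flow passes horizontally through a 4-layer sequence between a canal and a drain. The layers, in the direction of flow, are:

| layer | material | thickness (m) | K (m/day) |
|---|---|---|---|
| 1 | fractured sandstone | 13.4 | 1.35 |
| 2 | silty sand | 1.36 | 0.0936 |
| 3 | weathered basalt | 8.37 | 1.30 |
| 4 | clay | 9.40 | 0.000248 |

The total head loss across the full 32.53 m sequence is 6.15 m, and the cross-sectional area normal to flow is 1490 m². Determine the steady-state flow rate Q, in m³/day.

0.242

Flow is perpendicular to layering, so the layers act in series and the equivalent K is the thickness-weighted harmonic mean.
Total thickness L = 13.4 + 1.36 + 8.37 + 9.40 = 32.53 m.
Σ(b_i/K_i) = 13.4/1.35 + 1.36/0.0936 + 8.37/1.30 + 9.40/0.000248 = 37934 d.
K_eq = L / Σ(b_i/K_i) = 32.53 / 37934 = 0.0008575 m/day.
Q = K_eq · A · (Δh/L) = 0.0008575 × 1490 × (6.15/32.53) = 0.2416 m³/day.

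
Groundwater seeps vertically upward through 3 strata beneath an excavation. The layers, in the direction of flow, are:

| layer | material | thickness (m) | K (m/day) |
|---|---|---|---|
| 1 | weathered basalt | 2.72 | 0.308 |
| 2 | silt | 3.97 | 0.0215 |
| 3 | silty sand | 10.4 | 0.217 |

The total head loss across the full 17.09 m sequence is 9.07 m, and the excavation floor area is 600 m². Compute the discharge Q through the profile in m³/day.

Flow is perpendicular to layering, so the layers act in series and the equivalent K is the thickness-weighted harmonic mean.
Total thickness L = 2.72 + 3.97 + 10.4 = 17.09 m.
Σ(b_i/K_i) = 2.72/0.308 + 3.97/0.0215 + 10.4/0.217 = 241.4 d.
K_eq = L / Σ(b_i/K_i) = 17.09 / 241.4 = 0.07079 m/day.
Q = K_eq · A · (Δh/L) = 0.07079 × 600 × (9.07/17.09) = 22.54 m³/day.

22.5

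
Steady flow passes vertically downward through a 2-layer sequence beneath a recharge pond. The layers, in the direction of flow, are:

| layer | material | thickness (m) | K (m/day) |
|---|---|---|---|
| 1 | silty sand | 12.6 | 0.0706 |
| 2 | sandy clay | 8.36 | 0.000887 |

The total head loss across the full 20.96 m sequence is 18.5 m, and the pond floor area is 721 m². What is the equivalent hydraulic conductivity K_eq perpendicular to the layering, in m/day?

Flow is perpendicular to layering, so the layers act in series and the equivalent K is the thickness-weighted harmonic mean.
Total thickness L = 12.6 + 8.36 = 20.96 m.
Σ(b_i/K_i) = 12.6/0.0706 + 8.36/0.000887 = 9603 d.
K_eq = L / Σ(b_i/K_i) = 20.96 / 9603 = 0.002183 m/day.

0.00218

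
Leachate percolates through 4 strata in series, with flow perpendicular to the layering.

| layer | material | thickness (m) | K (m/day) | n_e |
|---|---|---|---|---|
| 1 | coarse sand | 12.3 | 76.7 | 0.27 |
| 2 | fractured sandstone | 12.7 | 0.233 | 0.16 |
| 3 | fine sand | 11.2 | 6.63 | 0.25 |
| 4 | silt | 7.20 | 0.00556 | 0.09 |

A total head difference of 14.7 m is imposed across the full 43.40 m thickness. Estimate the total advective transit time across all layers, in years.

2.22

With flow normal to the layers, continuity requires the same specific discharge q through every layer.
Σ(b_i/K_i) = 12.3/76.7 + 12.7/0.233 + 11.2/6.63 + 7.20/0.00556 = 1351 d.
q = Δh / Σ(b_i/K_i) = 14.7 / 1351 = 0.01088 m/day.
In each layer the seepage velocity is v_i = q/n_i, so the layer transit time is t_i = b_i·n_i / q:
  layer 1 (coarse sand): t_1 = 12.3 × 0.27 / 0.01088 = 305.3 d
  layer 2 (fractured sandstone): t_2 = 12.7 × 0.16 / 0.01088 = 186.8 d
  layer 3 (fine sand): t_3 = 11.2 × 0.25 / 0.01088 = 257.4 d
  layer 4 (silt): t_4 = 7.20 × 0.09 / 0.01088 = 59.57 d
Total t = Σ t_i = 809.0 days = 2.215 years.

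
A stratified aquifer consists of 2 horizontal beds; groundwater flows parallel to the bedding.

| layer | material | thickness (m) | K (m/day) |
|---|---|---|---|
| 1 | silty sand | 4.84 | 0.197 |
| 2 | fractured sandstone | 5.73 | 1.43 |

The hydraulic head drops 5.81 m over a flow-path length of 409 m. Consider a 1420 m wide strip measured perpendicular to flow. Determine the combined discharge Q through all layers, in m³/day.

185

Flow is parallel to layering, so each bed carries its own Darcy discharge and the transmissivities add.
Σ(K_i·b_i) = 0.197×4.84 + 1.43×5.73 = 9.147 m²/day.
Hydraulic gradient i = Δh / L = 5.81 / 409 = 0.01421.
Q = Σ(K_i·b_i) · W · i = 9.147 × 1420 × 0.01421 = 184.5 m³/day.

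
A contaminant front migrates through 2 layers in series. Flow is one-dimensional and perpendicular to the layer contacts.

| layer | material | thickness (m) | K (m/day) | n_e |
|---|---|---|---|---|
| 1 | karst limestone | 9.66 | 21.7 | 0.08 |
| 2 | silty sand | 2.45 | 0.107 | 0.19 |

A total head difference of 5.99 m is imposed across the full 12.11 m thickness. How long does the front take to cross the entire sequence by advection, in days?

4.83

With flow normal to the layers, continuity requires the same specific discharge q through every layer.
Σ(b_i/K_i) = 9.66/21.7 + 2.45/0.107 = 23.34 d.
q = Δh / Σ(b_i/K_i) = 5.99 / 23.34 = 0.2566 m/day.
In each layer the seepage velocity is v_i = q/n_i, so the layer transit time is t_i = b_i·n_i / q:
  layer 1 (karst limestone): t_1 = 9.66 × 0.08 / 0.2566 = 3.012 d
  layer 2 (silty sand): t_2 = 2.45 × 0.19 / 0.2566 = 1.814 d
Total t = Σ t_i = 4.826 days.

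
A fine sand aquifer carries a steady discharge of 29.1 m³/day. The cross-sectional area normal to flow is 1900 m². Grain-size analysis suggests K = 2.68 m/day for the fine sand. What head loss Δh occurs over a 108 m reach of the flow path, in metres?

From Q = K·A·i, i = Q / (K·A) = 29.1 / (2.680 × 1900) = 0.005715.
Head loss Δh = i · L = 0.005715 × 108 = 0.6172 m.

0.617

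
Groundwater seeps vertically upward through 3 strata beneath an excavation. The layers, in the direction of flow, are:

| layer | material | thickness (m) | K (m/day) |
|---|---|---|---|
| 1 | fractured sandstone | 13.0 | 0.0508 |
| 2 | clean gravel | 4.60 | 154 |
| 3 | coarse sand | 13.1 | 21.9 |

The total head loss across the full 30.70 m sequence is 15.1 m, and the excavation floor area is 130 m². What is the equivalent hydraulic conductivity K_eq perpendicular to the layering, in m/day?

0.120

Flow is perpendicular to layering, so the layers act in series and the equivalent K is the thickness-weighted harmonic mean.
Total thickness L = 13.0 + 4.60 + 13.1 = 30.70 m.
Σ(b_i/K_i) = 13.0/0.0508 + 4.60/154 + 13.1/21.9 = 256.5 d.
K_eq = L / Σ(b_i/K_i) = 30.70 / 256.5 = 0.1197 m/day.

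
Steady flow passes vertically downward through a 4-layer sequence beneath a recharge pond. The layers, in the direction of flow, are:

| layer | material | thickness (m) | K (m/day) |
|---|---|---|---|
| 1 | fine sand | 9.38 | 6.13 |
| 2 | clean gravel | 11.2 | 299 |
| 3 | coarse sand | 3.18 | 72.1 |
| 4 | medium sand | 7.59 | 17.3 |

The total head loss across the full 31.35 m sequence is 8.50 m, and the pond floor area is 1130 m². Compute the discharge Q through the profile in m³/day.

Flow is perpendicular to layering, so the layers act in series and the equivalent K is the thickness-weighted harmonic mean.
Total thickness L = 9.38 + 11.2 + 3.18 + 7.59 = 31.35 m.
Σ(b_i/K_i) = 9.38/6.13 + 11.2/299 + 3.18/72.1 + 7.59/17.3 = 2.050 d.
K_eq = L / Σ(b_i/K_i) = 31.35 / 2.050 = 15.29 m/day.
Q = K_eq · A · (Δh/L) = 15.29 × 1130 × (8.50/31.35) = 4684 m³/day.

4680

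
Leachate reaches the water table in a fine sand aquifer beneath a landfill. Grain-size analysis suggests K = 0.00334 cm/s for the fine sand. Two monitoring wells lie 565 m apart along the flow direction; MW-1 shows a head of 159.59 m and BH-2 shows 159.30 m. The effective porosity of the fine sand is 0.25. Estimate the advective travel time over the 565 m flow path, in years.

261

Convert K: 0.00334 cm/s × 864 = 2.886 m/day.
Hydraulic gradient i = (159.59 − 159.30) / 565 = 0.29 / 565 = 0.0005133.
Darcy flux q = K · i = 2.886 × 0.0005133 = 0.001481 m/day.
Seepage velocity v = q / n_e = 0.001481 / 0.25 = 0.005925 m/day.
Travel time t = L / v = 565 / 0.005925 = 95363 days = 261.1 years.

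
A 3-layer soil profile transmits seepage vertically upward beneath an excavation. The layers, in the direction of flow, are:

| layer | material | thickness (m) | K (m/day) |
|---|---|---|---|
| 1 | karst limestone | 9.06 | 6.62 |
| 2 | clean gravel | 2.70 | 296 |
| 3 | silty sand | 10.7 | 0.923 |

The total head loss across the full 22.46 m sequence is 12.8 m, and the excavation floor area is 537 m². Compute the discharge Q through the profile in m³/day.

Flow is perpendicular to layering, so the layers act in series and the equivalent K is the thickness-weighted harmonic mean.
Total thickness L = 9.06 + 2.70 + 10.7 = 22.46 m.
Σ(b_i/K_i) = 9.06/6.62 + 2.70/296 + 10.7/0.923 = 12.97 d.
K_eq = L / Σ(b_i/K_i) = 22.46 / 12.97 = 1.732 m/day.
Q = K_eq · A · (Δh/L) = 1.732 × 537 × (12.8/22.46) = 529.9 m³/day.

530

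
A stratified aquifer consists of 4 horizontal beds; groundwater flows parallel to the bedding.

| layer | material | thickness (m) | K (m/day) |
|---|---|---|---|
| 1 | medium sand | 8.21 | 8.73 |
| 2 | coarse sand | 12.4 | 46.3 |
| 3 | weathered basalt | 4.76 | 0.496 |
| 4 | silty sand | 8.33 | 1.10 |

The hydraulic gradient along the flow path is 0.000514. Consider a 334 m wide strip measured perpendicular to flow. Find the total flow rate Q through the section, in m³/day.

Flow is parallel to layering, so each bed carries its own Darcy discharge and the transmissivities add.
Σ(K_i·b_i) = 8.73×8.21 + 46.3×12.4 + 0.496×4.76 + 1.10×8.33 = 657.3 m²/day.
Hydraulic gradient i = 0.000514.
Q = Σ(K_i·b_i) · W · i = 657.3 × 334 × 0.0005140 = 112.8 m³/day.

113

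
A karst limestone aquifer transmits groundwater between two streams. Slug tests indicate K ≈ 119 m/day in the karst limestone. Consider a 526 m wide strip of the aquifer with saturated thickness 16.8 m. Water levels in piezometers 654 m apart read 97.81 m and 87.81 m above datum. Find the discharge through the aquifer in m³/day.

16100

Cross-sectional area A = 526 × 16.8 = 8837 m².
Hydraulic gradient i = (97.81 − 87.81) / 654 = 10 / 654 = 0.01529.
Darcy's law: Q = K · A · i = 119.0 × 8837 × 0.01529 = 16079 m³/day.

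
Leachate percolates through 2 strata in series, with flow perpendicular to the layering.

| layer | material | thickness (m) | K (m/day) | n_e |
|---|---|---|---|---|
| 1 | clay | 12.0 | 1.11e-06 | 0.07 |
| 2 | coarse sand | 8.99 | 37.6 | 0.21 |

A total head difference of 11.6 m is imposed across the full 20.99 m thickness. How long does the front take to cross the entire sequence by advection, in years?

With flow normal to the layers, continuity requires the same specific discharge q through every layer.
Σ(b_i/K_i) = 12.0/1.11e-06 + 8.99/37.6 = 1.081e+07 d.
q = Δh / Σ(b_i/K_i) = 11.6 / 1.081e+07 = 1.073e-06 m/day.
In each layer the seepage velocity is v_i = q/n_i, so the layer transit time is t_i = b_i·n_i / q:
  layer 1 (clay): t_1 = 12.0 × 0.07 / 1.073e-06 = 7.829e+05 d
  layer 2 (coarse sand): t_2 = 8.99 × 0.21 / 1.073e-06 = 1.759e+06 d
Total t = Σ t_i = 2.542e+06 days = 6960 years.

6960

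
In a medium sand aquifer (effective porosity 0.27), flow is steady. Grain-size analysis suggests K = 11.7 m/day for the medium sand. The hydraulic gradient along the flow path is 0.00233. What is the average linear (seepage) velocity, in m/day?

Hydraulic gradient i = 0.00233.
Darcy flux q = K · i = 11.70 × 0.002330 = 0.02726 m/day.
Seepage velocity v = q / n_e = 0.02726 / 0.27 = 0.1010 m/day.

0.101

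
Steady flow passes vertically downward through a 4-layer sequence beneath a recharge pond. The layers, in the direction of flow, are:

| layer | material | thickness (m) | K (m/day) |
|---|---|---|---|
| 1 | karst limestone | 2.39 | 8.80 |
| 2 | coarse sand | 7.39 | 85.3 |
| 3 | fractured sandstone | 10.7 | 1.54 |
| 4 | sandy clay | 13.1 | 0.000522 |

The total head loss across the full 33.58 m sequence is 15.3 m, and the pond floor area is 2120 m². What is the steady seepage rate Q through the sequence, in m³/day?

1.29

Flow is perpendicular to layering, so the layers act in series and the equivalent K is the thickness-weighted harmonic mean.
Total thickness L = 2.39 + 7.39 + 10.7 + 13.1 = 33.58 m.
Σ(b_i/K_i) = 2.39/8.80 + 7.39/85.3 + 10.7/1.54 + 13.1/0.000522 = 25103 d.
K_eq = L / Σ(b_i/K_i) = 33.58 / 25103 = 0.001338 m/day.
Q = K_eq · A · (Δh/L) = 0.001338 × 2120 × (15.3/33.58) = 1.292 m³/day.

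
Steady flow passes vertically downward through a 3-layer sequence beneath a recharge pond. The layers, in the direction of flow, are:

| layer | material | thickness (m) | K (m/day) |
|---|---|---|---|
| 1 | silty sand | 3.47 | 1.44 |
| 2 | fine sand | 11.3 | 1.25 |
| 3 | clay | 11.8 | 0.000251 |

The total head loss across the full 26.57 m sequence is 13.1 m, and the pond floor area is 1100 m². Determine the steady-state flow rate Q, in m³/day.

0.306

Flow is perpendicular to layering, so the layers act in series and the equivalent K is the thickness-weighted harmonic mean.
Total thickness L = 3.47 + 11.3 + 11.8 = 26.57 m.
Σ(b_i/K_i) = 3.47/1.44 + 11.3/1.25 + 11.8/0.000251 = 47023 d.
K_eq = L / Σ(b_i/K_i) = 26.57 / 47023 = 0.0005650 m/day.
Q = K_eq · A · (Δh/L) = 0.0005650 × 1100 × (13.1/26.57) = 0.3064 m³/day.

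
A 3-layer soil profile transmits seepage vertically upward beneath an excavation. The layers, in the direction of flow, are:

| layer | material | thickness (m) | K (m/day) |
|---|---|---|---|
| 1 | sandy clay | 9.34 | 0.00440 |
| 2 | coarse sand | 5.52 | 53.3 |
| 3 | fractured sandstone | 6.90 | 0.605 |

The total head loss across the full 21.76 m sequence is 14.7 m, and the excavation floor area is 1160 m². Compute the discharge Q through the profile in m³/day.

7.99

Flow is perpendicular to layering, so the layers act in series and the equivalent K is the thickness-weighted harmonic mean.
Total thickness L = 9.34 + 5.52 + 6.90 = 21.76 m.
Σ(b_i/K_i) = 9.34/0.00440 + 5.52/53.3 + 6.90/0.605 = 2134 d.
K_eq = L / Σ(b_i/K_i) = 21.76 / 2134 = 0.01020 m/day.
Q = K_eq · A · (Δh/L) = 0.01020 × 1160 × (14.7/21.76) = 7.990 m³/day.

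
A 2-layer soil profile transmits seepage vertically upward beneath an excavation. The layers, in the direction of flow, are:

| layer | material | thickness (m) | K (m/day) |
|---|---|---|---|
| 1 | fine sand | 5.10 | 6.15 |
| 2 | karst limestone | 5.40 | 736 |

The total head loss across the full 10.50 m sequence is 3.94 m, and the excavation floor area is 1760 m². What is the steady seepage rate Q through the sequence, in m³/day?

8290

Flow is perpendicular to layering, so the layers act in series and the equivalent K is the thickness-weighted harmonic mean.
Total thickness L = 5.10 + 5.40 = 10.50 m.
Σ(b_i/K_i) = 5.10/6.15 + 5.40/736 = 0.8366 d.
K_eq = L / Σ(b_i/K_i) = 10.50 / 0.8366 = 12.55 m/day.
Q = K_eq · A · (Δh/L) = 12.55 × 1760 × (3.94/10.50) = 8289 m³/day.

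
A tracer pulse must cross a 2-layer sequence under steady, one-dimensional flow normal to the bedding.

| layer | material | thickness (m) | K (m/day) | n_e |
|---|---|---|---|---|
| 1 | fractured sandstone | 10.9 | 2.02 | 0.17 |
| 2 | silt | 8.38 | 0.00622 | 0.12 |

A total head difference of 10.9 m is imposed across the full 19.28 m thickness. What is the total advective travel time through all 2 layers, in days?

355

With flow normal to the layers, continuity requires the same specific discharge q through every layer.
Σ(b_i/K_i) = 10.9/2.02 + 8.38/0.00622 = 1353 d.
q = Δh / Σ(b_i/K_i) = 10.9 / 1353 = 0.008058 m/day.
In each layer the seepage velocity is v_i = q/n_i, so the layer transit time is t_i = b_i·n_i / q:
  layer 1 (fractured sandstone): t_1 = 10.9 × 0.17 / 0.008058 = 230.0 d
  layer 2 (silt): t_2 = 8.38 × 0.12 / 0.008058 = 124.8 d
Total t = Σ t_i = 354.7 days.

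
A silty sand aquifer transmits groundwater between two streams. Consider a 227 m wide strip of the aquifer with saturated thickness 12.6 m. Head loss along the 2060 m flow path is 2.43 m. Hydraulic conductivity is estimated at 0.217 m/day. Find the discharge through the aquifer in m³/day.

0.732

Cross-sectional area A = 227 × 12.6 = 2860 m².
Hydraulic gradient i = Δh / L = 2.43 / 2060 = 0.001180.
Darcy's law: Q = K · A · i = 0.2170 × 2860 × 0.001180 = 0.7321 m³/day.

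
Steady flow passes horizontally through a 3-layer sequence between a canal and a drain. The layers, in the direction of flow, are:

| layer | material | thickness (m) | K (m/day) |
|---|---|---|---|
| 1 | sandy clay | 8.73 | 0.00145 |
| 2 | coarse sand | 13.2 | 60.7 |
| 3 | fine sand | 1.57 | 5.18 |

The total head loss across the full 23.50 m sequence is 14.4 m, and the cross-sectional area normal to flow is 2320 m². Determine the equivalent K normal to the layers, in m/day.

0.00390

Flow is perpendicular to layering, so the layers act in series and the equivalent K is the thickness-weighted harmonic mean.
Total thickness L = 8.73 + 13.2 + 1.57 = 23.50 m.
Σ(b_i/K_i) = 8.73/0.00145 + 13.2/60.7 + 1.57/5.18 = 6021 d.
K_eq = L / Σ(b_i/K_i) = 23.50 / 6021 = 0.003903 m/day.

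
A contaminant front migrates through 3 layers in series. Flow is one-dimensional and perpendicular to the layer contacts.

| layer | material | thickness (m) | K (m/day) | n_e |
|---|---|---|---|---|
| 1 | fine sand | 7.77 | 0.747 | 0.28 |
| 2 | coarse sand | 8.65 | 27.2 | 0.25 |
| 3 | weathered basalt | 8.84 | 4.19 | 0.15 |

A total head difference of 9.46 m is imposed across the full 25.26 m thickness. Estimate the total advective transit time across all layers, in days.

7.68

With flow normal to the layers, continuity requires the same specific discharge q through every layer.
Σ(b_i/K_i) = 7.77/0.747 + 8.65/27.2 + 8.84/4.19 = 12.83 d.
q = Δh / Σ(b_i/K_i) = 9.46 / 12.83 = 0.7374 m/day.
In each layer the seepage velocity is v_i = q/n_i, so the layer transit time is t_i = b_i·n_i / q:
  layer 1 (fine sand): t_1 = 7.77 × 0.28 / 0.7374 = 2.950 d
  layer 2 (coarse sand): t_2 = 8.65 × 0.25 / 0.7374 = 2.933 d
  layer 3 (weathered basalt): t_3 = 8.84 × 0.15 / 0.7374 = 1.798 d
Total t = Σ t_i = 7.682 days.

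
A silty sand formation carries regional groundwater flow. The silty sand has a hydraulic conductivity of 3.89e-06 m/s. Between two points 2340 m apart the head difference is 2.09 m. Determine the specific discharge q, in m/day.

0.000300

Convert K: 3.89e-06 m/s × 86400 = 0.3361 m/day.
Hydraulic gradient i = Δh / L = 2.09 / 2340 = 0.0008932.
Specific discharge q = K · i = 0.3361 × 0.0008932 = 0.0003002 m/day.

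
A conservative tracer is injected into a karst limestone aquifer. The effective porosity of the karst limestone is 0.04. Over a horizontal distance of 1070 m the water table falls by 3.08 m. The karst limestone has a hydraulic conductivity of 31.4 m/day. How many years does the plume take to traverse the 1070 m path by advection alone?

Hydraulic gradient i = Δh / L = 3.08 / 1070 = 0.002879.
Darcy flux q = K · i = 31.40 × 0.002879 = 0.09039 m/day.
Seepage velocity v = q / n_e = 0.09039 / 0.04 = 2.260 m/day.
Travel time t = L / v = 1070 / 2.260 = 473.5 days = 1.296 years.

1.30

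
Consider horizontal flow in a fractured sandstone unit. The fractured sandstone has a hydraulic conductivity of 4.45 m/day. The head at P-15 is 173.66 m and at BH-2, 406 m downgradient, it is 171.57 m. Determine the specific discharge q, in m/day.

0.0229

Hydraulic gradient i = (173.66 − 171.57) / 406 = 2.09 / 406 = 0.005148.
Specific discharge q = K · i = 4.450 × 0.005148 = 0.02291 m/day.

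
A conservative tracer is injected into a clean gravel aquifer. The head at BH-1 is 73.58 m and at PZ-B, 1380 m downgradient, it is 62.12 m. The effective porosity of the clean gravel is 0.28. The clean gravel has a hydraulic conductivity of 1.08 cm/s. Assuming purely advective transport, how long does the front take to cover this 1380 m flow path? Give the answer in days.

Convert K: 1.08 cm/s × 864 = 933.1 m/day.
Hydraulic gradient i = (73.58 − 62.12) / 1380 = 11.46 / 1380 = 0.008304.
Darcy flux q = K · i = 933.1 × 0.008304 = 7.749 m/day.
Seepage velocity v = q / n_e = 7.749 / 0.28 = 27.67 m/day.
Travel time t = L / v = 1380 / 27.67 = 49.86 days.

49.9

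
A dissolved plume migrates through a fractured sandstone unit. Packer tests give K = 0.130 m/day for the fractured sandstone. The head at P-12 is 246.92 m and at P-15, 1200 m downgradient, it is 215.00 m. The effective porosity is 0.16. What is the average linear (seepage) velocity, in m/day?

Hydraulic gradient i = (246.92 − 215.00) / 1200 = 31.92 / 1200 = 0.02660.
Darcy flux q = K · i = 0.1300 × 0.02660 = 0.003458 m/day.
Seepage velocity v = q / n_e = 0.003458 / 0.16 = 0.02161 m/day.

0.0216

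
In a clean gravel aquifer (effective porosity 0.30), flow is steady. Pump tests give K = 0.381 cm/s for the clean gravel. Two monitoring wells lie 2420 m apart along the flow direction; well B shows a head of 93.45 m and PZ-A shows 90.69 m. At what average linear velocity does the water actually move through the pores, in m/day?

Convert K: 0.381 cm/s × 864 = 329.2 m/day.
Hydraulic gradient i = (93.45 − 90.69) / 2420 = 2.76 / 2420 = 0.001140.
Darcy flux q = K · i = 329.2 × 0.001140 = 0.3754 m/day.
Seepage velocity v = q / n_e = 0.3754 / 0.30 = 1.251 m/day.

1.25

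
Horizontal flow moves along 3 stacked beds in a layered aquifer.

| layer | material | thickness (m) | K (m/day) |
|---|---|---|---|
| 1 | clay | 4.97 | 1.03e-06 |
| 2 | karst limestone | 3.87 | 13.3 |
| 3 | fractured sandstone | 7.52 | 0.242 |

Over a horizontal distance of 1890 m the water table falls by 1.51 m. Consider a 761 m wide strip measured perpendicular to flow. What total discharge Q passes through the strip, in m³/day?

32.4

Flow is parallel to layering, so each bed carries its own Darcy discharge and the transmissivities add.
Σ(K_i·b_i) = 1.03e-06×4.97 + 13.3×3.87 + 0.242×7.52 = 53.29 m²/day.
Hydraulic gradient i = Δh / L = 1.51 / 1890 = 0.0007989.
Q = Σ(K_i·b_i) · W · i = 53.29 × 761 × 0.0007989 = 32.40 m³/day.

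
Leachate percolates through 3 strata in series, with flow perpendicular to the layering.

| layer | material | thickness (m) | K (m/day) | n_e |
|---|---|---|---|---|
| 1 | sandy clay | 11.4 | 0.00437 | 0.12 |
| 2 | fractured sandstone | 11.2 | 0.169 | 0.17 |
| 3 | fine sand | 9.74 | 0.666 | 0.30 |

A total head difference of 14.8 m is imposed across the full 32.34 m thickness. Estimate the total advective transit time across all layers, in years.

3.08

With flow normal to the layers, continuity requires the same specific discharge q through every layer.
Σ(b_i/K_i) = 11.4/0.00437 + 11.2/0.169 + 9.74/0.666 = 2690 d.
q = Δh / Σ(b_i/K_i) = 14.8 / 2690 = 0.005503 m/day.
In each layer the seepage velocity is v_i = q/n_i, so the layer transit time is t_i = b_i·n_i / q:
  layer 1 (sandy clay): t_1 = 11.4 × 0.12 / 0.005503 = 248.6 d
  layer 2 (fractured sandstone): t_2 = 11.2 × 0.17 / 0.005503 = 346.0 d
  layer 3 (fine sand): t_3 = 9.74 × 0.30 / 0.005503 = 531.0 d
Total t = Σ t_i = 1126 days = 3.082 years.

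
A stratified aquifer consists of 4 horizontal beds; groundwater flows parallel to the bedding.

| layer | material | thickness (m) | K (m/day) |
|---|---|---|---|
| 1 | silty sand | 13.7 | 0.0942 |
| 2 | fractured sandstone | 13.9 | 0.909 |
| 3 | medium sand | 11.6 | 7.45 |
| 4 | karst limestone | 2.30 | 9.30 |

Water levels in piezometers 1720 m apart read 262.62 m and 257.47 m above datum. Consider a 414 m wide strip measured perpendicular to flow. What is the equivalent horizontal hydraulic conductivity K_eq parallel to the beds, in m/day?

Flow is parallel to layering, so each bed carries its own Darcy discharge and the transmissivities add.
Σ(K_i·b_i) = 0.0942×13.7 + 0.909×13.9 + 7.45×11.6 + 9.30×2.30 = 121.7 m²/day.
Total thickness b = 41.50 m, so K_eq = Σ(K_i·b_i)/b = 2.933 m/day.

2.93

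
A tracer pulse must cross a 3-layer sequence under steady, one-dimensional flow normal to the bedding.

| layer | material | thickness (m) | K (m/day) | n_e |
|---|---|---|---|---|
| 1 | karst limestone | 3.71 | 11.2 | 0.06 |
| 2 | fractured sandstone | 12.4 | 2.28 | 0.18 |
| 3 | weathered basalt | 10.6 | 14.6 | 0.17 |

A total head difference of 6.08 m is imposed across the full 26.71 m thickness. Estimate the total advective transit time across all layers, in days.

4.55

With flow normal to the layers, continuity requires the same specific discharge q through every layer.
Σ(b_i/K_i) = 3.71/11.2 + 12.4/2.28 + 10.6/14.6 = 6.496 d.
q = Δh / Σ(b_i/K_i) = 6.08 / 6.496 = 0.9360 m/day.
In each layer the seepage velocity is v_i = q/n_i, so the layer transit time is t_i = b_i·n_i / q:
  layer 1 (karst limestone): t_1 = 3.71 × 0.06 / 0.9360 = 0.2378 d
  layer 2 (fractured sandstone): t_2 = 12.4 × 0.18 / 0.9360 = 2.385 d
  layer 3 (weathered basalt): t_3 = 10.6 × 0.17 / 0.9360 = 1.925 d
Total t = Σ t_i = 4.548 days.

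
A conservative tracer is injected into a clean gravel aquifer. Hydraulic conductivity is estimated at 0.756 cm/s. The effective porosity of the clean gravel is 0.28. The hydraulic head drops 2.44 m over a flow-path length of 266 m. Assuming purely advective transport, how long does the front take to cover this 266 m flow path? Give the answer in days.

12.4

Convert K: 0.756 cm/s × 864 = 653.2 m/day.
Hydraulic gradient i = Δh / L = 2.44 / 266 = 0.009173.
Darcy flux q = K · i = 653.2 × 0.009173 = 5.992 m/day.
Seepage velocity v = q / n_e = 5.992 / 0.28 = 21.40 m/day.
Travel time t = L / v = 266 / 21.40 = 12.43 days.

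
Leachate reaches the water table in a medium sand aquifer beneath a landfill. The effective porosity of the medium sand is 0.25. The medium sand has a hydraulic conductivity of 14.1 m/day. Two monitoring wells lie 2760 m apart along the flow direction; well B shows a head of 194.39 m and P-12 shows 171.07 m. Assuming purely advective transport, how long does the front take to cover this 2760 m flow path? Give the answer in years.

15.9

Hydraulic gradient i = (194.39 − 171.07) / 2760 = 23.32 / 2760 = 0.008449.
Darcy flux q = K · i = 14.10 × 0.008449 = 0.1191 m/day.
Seepage velocity v = q / n_e = 0.1191 / 0.25 = 0.4765 m/day.
Travel time t = L / v = 2760 / 0.4765 = 5792 days = 15.86 years.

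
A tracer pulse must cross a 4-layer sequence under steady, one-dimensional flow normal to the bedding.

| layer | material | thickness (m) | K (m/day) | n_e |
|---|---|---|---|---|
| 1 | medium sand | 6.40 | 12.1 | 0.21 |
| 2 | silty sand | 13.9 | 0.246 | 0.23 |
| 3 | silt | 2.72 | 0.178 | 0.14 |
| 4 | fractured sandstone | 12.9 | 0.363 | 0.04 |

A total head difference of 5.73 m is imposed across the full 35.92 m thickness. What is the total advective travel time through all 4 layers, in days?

With flow normal to the layers, continuity requires the same specific discharge q through every layer.
Σ(b_i/K_i) = 6.40/12.1 + 13.9/0.246 + 2.72/0.178 + 12.9/0.363 = 107.9 d.
q = Δh / Σ(b_i/K_i) = 5.73 / 107.9 = 0.05313 m/day.
In each layer the seepage velocity is v_i = q/n_i, so the layer transit time is t_i = b_i·n_i / q:
  layer 1 (medium sand): t_1 = 6.40 × 0.21 / 0.05313 = 25.30 d
  layer 2 (silty sand): t_2 = 13.9 × 0.23 / 0.05313 = 60.17 d
  layer 3 (silt): t_3 = 2.72 × 0.14 / 0.05313 = 7.167 d
  layer 4 (fractured sandstone): t_4 = 12.9 × 0.04 / 0.05313 = 9.712 d
Total t = Σ t_i = 102.4 days.

102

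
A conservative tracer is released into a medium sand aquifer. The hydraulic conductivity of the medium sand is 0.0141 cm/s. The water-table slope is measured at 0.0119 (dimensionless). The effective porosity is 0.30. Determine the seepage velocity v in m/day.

Convert K: 0.0141 cm/s × 864 = 12.18 m/day.
Hydraulic gradient i = 0.0119.
Darcy flux q = K · i = 12.18 × 0.01190 = 0.1450 m/day.
Seepage velocity v = q / n_e = 0.1450 / 0.30 = 0.4832 m/day.

0.483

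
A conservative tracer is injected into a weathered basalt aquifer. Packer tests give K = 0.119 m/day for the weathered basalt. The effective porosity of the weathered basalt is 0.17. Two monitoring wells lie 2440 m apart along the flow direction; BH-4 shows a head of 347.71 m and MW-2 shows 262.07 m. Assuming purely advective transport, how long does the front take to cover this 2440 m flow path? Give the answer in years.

272

Hydraulic gradient i = (347.71 − 262.07) / 2440 = 85.64 / 2440 = 0.03510.
Darcy flux q = K · i = 0.1190 × 0.03510 = 0.004177 m/day.
Seepage velocity v = q / n_e = 0.004177 / 0.17 = 0.02457 m/day.
Travel time t = L / v = 2440 / 0.02457 = 99313 days = 271.9 years.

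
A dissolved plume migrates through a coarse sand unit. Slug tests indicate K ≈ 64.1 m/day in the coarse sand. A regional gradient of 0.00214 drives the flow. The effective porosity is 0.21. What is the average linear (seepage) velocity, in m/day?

Hydraulic gradient i = 0.00214.
Darcy flux q = K · i = 64.10 × 0.002140 = 0.1372 m/day.
Seepage velocity v = q / n_e = 0.1372 / 0.21 = 0.6532 m/day.

0.653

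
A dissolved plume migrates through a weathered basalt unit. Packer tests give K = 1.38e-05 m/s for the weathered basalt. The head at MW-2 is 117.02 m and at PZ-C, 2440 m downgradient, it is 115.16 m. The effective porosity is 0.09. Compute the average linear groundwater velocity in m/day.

0.0101

Convert K: 1.38e-05 m/s × 86400 = 1.192 m/day.
Hydraulic gradient i = (117.02 − 115.16) / 2440 = 1.86 / 2440 = 0.0007623.
Darcy flux q = K · i = 1.192 × 0.0007623 = 0.0009089 m/day.
Seepage velocity v = q / n_e = 0.0009089 / 0.09 = 0.01010 m/day.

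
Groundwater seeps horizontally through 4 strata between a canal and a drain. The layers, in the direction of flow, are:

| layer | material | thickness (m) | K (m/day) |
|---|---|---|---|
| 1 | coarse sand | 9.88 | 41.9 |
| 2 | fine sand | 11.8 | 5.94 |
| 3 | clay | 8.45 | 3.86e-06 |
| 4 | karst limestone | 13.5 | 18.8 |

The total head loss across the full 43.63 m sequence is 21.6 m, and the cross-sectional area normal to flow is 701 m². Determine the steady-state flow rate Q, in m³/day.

Flow is perpendicular to layering, so the layers act in series and the equivalent K is the thickness-weighted harmonic mean.
Total thickness L = 9.88 + 11.8 + 8.45 + 13.5 = 43.63 m.
Σ(b_i/K_i) = 9.88/41.9 + 11.8/5.94 + 8.45/3.86e-06 + 13.5/18.8 = 2.189e+06 d.
K_eq = L / Σ(b_i/K_i) = 43.63 / 2.189e+06 = 1.993e-05 m/day.
Q = K_eq · A · (Δh/L) = 1.993e-05 × 701 × (21.6/43.63) = 0.006917 m³/day.

0.00692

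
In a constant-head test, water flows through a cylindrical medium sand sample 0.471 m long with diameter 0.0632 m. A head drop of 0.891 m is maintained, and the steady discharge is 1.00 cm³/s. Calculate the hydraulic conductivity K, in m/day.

Cross-sectional area A = π·(d/2)² = π × (0.0632/2)² = 0.003137 m².
Convert discharge: 1.00 cm³/s = 1.000e-06 m³/s.
Darcy's law rearranged: K = Q·L / (A·Δh) = 1.000e-06 × 0.471 / (0.003137 × 0.891) = 0.0001685 m/s = 14.56 m/day.

14.6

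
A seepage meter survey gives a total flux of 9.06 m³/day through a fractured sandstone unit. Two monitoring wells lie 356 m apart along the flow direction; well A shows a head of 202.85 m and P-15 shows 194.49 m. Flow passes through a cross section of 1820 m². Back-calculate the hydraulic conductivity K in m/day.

Hydraulic gradient i = (202.85 − 194.49) / 356 = 8.36 / 356 = 0.02348.
From Q = K·A·i, K = Q / (A·i) = 9.06 / (1820 × 0.02348) = 0.2120 m/day.

0.212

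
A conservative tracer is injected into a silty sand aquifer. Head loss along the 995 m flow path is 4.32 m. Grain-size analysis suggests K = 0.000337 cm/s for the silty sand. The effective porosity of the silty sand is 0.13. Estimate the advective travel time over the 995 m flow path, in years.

280

Convert K: 0.000337 cm/s × 864 = 0.2912 m/day.
Hydraulic gradient i = Δh / L = 4.32 / 995 = 0.004342.
Darcy flux q = K · i = 0.2912 × 0.004342 = 0.001264 m/day.
Seepage velocity v = q / n_e = 0.001264 / 0.13 = 0.009724 m/day.
Travel time t = L / v = 995 / 0.009724 = 1.023e+05 days = 280.1 years.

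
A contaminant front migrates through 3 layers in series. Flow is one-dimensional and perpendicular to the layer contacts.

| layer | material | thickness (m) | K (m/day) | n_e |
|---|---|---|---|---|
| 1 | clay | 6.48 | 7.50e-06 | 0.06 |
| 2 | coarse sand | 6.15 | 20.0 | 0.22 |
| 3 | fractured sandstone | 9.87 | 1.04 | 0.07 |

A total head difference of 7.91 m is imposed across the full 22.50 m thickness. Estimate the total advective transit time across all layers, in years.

With flow normal to the layers, continuity requires the same specific discharge q through every layer.
Σ(b_i/K_i) = 6.48/7.50e-06 + 6.15/20.0 + 9.87/1.04 = 8.640e+05 d.
q = Δh / Σ(b_i/K_i) = 7.91 / 8.640e+05 = 9.155e-06 m/day.
In each layer the seepage velocity is v_i = q/n_i, so the layer transit time is t_i = b_i·n_i / q:
  layer 1 (clay): t_1 = 6.48 × 0.06 / 9.155e-06 = 42469 d
  layer 2 (coarse sand): t_2 = 6.15 × 0.22 / 9.155e-06 = 1.478e+05 d
  layer 3 (fractured sandstone): t_3 = 9.87 × 0.07 / 9.155e-06 = 75467 d
Total t = Σ t_i = 2.657e+05 days = 727.5 years.

728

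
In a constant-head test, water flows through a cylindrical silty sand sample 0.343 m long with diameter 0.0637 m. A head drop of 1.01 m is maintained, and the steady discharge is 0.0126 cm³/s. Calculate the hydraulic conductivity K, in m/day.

Cross-sectional area A = π·(d/2)² = π × (0.0637/2)² = 0.003187 m².
Convert discharge: 0.0126 cm³/s = 1.260e-08 m³/s.
Darcy's law rearranged: K = Q·L / (A·Δh) = 1.260e-08 × 0.343 / (0.003187 × 1.01) = 1.343e-06 m/s = 0.1160 m/day.

0.116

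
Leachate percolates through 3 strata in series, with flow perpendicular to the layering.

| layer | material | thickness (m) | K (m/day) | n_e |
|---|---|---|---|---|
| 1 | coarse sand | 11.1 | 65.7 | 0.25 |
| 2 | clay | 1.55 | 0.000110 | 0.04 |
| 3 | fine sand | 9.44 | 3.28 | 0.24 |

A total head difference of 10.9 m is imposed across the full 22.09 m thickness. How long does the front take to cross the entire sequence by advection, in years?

With flow normal to the layers, continuity requires the same specific discharge q through every layer.
Σ(b_i/K_i) = 11.1/65.7 + 1.55/0.000110 + 9.44/3.28 = 14094 d.
q = Δh / Σ(b_i/K_i) = 10.9 / 14094 = 0.0007734 m/day.
In each layer the seepage velocity is v_i = q/n_i, so the layer transit time is t_i = b_i·n_i / q:
  layer 1 (coarse sand): t_1 = 11.1 × 0.25 / 0.0007734 = 3588 d
  layer 2 (clay): t_2 = 1.55 × 0.04 / 0.0007734 = 80.17 d
  layer 3 (fine sand): t_3 = 9.44 × 0.24 / 0.0007734 = 2929 d
Total t = Σ t_i = 6598 days = 18.06 years.

18.1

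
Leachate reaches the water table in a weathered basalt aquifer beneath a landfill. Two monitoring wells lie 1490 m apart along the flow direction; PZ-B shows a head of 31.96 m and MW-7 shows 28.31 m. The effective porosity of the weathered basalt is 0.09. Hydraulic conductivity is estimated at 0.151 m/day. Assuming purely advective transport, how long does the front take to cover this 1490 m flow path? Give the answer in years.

Hydraulic gradient i = (31.96 − 28.31) / 1490 = 3.65 / 1490 = 0.002450.
Darcy flux q = K · i = 0.1510 × 0.002450 = 0.0003699 m/day.
Seepage velocity v = q / n_e = 0.0003699 / 0.09 = 0.004110 m/day.
Travel time t = L / v = 1490 / 0.004110 = 3.625e+05 days = 992.6 years.

993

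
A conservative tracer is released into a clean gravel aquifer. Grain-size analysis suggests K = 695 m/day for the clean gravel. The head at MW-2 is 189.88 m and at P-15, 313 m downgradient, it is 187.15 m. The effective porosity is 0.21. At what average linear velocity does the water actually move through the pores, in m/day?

Hydraulic gradient i = (189.88 − 187.15) / 313 = 2.73 / 313 = 0.008722.
Darcy flux q = K · i = 695.0 × 0.008722 = 6.062 m/day.
Seepage velocity v = q / n_e = 6.062 / 0.21 = 28.87 m/day.

28.9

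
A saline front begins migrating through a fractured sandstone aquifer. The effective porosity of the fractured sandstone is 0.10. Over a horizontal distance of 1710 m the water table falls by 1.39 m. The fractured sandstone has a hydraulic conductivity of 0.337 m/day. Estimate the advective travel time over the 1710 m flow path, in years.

Hydraulic gradient i = Δh / L = 1.39 / 1710 = 0.0008129.
Darcy flux q = K · i = 0.3370 × 0.0008129 = 0.0002739 m/day.
Seepage velocity v = q / n_e = 0.0002739 / 0.10 = 0.002739 m/day.
Travel time t = L / v = 1710 / 0.002739 = 6.242e+05 days = 1709 years.

1710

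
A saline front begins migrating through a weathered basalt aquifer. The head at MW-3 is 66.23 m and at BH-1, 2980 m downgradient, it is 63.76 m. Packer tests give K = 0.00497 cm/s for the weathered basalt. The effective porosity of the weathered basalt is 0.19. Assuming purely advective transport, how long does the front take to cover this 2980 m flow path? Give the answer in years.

Convert K: 0.00497 cm/s × 864 = 4.294 m/day.
Hydraulic gradient i = (66.23 − 63.76) / 2980 = 2.47 / 2980 = 0.0008289.
Darcy flux q = K · i = 4.294 × 0.0008289 = 0.003559 m/day.
Seepage velocity v = q / n_e = 0.003559 / 0.19 = 0.01873 m/day.
Travel time t = L / v = 2980 / 0.01873 = 1.591e+05 days = 435.5 years.

436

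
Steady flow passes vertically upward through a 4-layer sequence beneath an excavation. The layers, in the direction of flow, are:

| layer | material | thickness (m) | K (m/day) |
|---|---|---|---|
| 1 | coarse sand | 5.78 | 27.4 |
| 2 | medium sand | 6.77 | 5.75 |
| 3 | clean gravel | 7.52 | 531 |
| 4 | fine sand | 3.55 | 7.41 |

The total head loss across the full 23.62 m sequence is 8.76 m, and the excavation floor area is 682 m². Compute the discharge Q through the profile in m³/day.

3180

Flow is perpendicular to layering, so the layers act in series and the equivalent K is the thickness-weighted harmonic mean.
Total thickness L = 5.78 + 6.77 + 7.52 + 3.55 = 23.62 m.
Σ(b_i/K_i) = 5.78/27.4 + 6.77/5.75 + 7.52/531 + 3.55/7.41 = 1.882 d.
K_eq = L / Σ(b_i/K_i) = 23.62 / 1.882 = 12.55 m/day.
Q = K_eq · A · (Δh/L) = 12.55 × 682 × (8.76/23.62) = 3175 m³/day.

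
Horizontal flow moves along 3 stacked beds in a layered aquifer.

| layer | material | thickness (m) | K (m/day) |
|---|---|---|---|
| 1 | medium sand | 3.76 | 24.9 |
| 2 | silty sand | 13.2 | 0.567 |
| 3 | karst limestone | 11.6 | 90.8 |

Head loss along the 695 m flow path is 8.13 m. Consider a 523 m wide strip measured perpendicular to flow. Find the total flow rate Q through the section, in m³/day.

7060

Flow is parallel to layering, so each bed carries its own Darcy discharge and the transmissivities add.
Σ(K_i·b_i) = 24.9×3.76 + 0.567×13.2 + 90.8×11.6 = 1154 m²/day.
Hydraulic gradient i = Δh / L = 8.13 / 695 = 0.01170.
Q = Σ(K_i·b_i) · W · i = 1154 × 523 × 0.01170 = 7063 m³/day.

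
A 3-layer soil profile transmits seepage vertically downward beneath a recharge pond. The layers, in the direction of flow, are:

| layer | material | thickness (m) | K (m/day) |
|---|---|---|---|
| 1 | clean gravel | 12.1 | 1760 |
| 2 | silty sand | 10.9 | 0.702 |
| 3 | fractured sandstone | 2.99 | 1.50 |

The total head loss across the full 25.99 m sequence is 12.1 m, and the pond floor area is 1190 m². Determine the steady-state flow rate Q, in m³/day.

822

Flow is perpendicular to layering, so the layers act in series and the equivalent K is the thickness-weighted harmonic mean.
Total thickness L = 12.1 + 10.9 + 2.99 = 25.99 m.
Σ(b_i/K_i) = 12.1/1760 + 10.9/0.702 + 2.99/1.50 = 17.53 d.
K_eq = L / Σ(b_i/K_i) = 25.99 / 17.53 = 1.483 m/day.
Q = K_eq · A · (Δh/L) = 1.483 × 1190 × (12.1/25.99) = 821.5 m³/day.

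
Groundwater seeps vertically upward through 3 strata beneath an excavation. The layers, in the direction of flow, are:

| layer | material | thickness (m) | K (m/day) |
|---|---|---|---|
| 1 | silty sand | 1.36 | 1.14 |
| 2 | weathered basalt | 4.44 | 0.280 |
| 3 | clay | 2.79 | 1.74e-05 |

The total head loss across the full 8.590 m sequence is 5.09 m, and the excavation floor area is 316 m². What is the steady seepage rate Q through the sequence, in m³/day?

Flow is perpendicular to layering, so the layers act in series and the equivalent K is the thickness-weighted harmonic mean.
Total thickness L = 1.36 + 4.44 + 2.79 = 8.590 m.
Σ(b_i/K_i) = 1.36/1.14 + 4.44/0.280 + 2.79/1.74e-05 = 1.604e+05 d.
K_eq = L / Σ(b_i/K_i) = 8.590 / 1.604e+05 = 5.357e-05 m/day.
Q = K_eq · A · (Δh/L) = 5.357e-05 × 316 × (5.09/8.590) = 0.01003 m³/day.

0.0100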